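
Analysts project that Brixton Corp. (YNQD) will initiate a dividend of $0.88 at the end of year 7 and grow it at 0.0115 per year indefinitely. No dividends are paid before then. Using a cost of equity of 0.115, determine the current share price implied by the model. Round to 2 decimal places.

Deferred-dividend DDM. At t=6 the remaining stream is a growing perpetuity with first payment D_7 = 0.88.
V_6 = D_7/(r−g) = 0.88/(0.115−0.0115) = 8.5024
P₀ = V_6/(1+r)^6 = 8.5024/(1+0.115)^6 = 4.4248

$4.42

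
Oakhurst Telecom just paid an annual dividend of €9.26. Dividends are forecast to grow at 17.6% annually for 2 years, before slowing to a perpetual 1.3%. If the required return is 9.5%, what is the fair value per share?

Two-stage DDM. Project D₁…D_2 at 0.176, terminal growth 0.013, discount at r = 0.095.
D_1 = 10.8898
D_2 = 12.8064
Terminal value at t=2: TV = D_3/(r−g) = 12.9728/(0.095−0.013) = 158.2054
P₀ = 10.8898/(1+0.095)^1 + 12.8064/(1+0.095)^2 + 158.2054/(1+0.095)^2 = 152.5706

€152.57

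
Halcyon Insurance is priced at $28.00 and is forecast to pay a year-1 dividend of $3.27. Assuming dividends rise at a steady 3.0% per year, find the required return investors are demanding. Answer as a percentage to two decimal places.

Rearranging the constant-growth DDM: r = D₁/P₀ + g.
r = 3.2700 / 28.00 + 0.03 = 0.11679 + 0.03 = 0.14679

14.68%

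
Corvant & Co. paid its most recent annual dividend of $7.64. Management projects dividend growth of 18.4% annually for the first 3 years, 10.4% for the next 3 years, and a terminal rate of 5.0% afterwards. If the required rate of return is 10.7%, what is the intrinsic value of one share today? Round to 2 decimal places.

Three-stage DDM. Project D₁…D_6; terminal Gordon value at t=6 with g = 0.05; discount at r = 0.107.
D_1 = 9.0458
D_2 = 10.7102
D_3 = 12.6809
D_4 = 13.9997
D_5 = 15.4556
D_6 = 17.0630
TV_6 = 17.9162/(0.107−0.05) = 314.3186
P₀ = Σ Dₜ/(1+r)ᵗ + TV_6/(1+r)^6 = 224.9490

$224.95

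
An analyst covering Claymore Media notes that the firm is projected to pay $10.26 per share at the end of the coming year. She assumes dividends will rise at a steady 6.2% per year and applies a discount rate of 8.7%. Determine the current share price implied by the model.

Gordon growth model: P₀ = D₁/(r − g), with D₁ = 10.26 given directly.
P₀ = 10.2600 / (0.087 − 0.062) = 10.2600 / 0.025 = 410.4000

$410.40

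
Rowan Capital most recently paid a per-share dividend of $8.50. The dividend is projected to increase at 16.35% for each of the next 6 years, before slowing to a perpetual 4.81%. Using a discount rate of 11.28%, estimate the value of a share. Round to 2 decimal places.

Two-stage DDM. Project D₁…D_6 at 0.1635, terminal growth 0.0481, discount at r = 0.1128.
D_1 = 9.8897
D_2 = 11.5067
D_3 = 13.3881
D_4 = 15.5770
D_5 = 18.1239
D_6 = 21.0871
Terminal value at t=6: TV = D_7/(r−g) = 22.1014/(0.1128−0.0481) = 341.5983
P₀ = 9.8897/(1+0.1128)^1 + 11.5067/(1+0.1128)^2 + 13.3881/(1+0.1128)^3 + 15.5770/(1+0.1128)^4 + 18.1239/(1+0.1128)^5 + 21.0871/(1+0.1128)^6 + 341.5983/(1+0.1128)^6 = 239.6715

$239.67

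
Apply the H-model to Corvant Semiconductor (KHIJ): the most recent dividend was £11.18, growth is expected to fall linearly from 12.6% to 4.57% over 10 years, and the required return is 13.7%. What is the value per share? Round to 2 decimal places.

£177.21

H-model: P₀ = D₀[(1+g_L) + H(g_S−g_L)]/(r−g_L), with H = 10/2 = 5.
P₀ = 11.18 × [(1+0.0457) + 5×(0.126−0.0457)] / (0.137−0.0457)
   = 11.18 × 1.4472 / 0.0913 = 177.2146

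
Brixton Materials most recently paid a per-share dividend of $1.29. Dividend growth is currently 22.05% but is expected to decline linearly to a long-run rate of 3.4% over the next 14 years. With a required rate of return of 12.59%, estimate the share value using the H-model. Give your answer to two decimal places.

H-model: P₀ = D₀[(1+g_L) + H(g_S−g_L)]/(r−g_L), with H = 14/2 = 7.
P₀ = 1.29 × [(1+0.034) + 7×(0.2205−0.034)] / (0.1259−0.034)
   = 1.29 × 2.3395 / 0.0919 = 32.8396

$32.84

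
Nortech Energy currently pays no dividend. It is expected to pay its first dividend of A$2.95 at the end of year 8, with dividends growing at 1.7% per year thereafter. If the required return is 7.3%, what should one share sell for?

A$32.17

Deferred-dividend DDM. At t=7 the remaining stream is a growing perpetuity with first payment D_8 = 2.95.
V_7 = D_8/(r−g) = 2.95/(0.073−0.017) = 52.6786
P₀ = V_7/(1+r)^7 = 52.6786/(1+0.073)^7 = 32.1689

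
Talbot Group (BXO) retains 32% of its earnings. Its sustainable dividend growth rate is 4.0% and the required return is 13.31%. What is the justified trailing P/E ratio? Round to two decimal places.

Payout ratio b = 1 − 0.32 = 0.68.
Justified trailing P/E = b(1+g)/(r−g) = 0.68×(1+0.04)/(0.1331−0.04) = 7.5961

7.60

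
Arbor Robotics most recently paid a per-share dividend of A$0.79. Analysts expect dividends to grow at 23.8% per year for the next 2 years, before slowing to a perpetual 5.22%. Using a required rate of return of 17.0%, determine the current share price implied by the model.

Two-stage DDM. Project D₁…D_2 at 0.238, terminal growth 0.0522, discount at r = 0.17.
D_1 = 0.9780
D_2 = 1.2108
Terminal value at t=2: TV = D_3/(r−g) = 1.2740/(0.17−0.0522) = 10.8149
P₀ = 0.9780/(1+0.17)^1 + 1.2108/(1+0.17)^2 + 10.8149/(1+0.17)^2 = 9.6208

A$9.62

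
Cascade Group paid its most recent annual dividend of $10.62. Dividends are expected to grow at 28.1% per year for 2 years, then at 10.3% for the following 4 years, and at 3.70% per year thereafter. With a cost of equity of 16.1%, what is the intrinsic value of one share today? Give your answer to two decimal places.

Three-stage DDM. Project D₁…D_6; terminal Gordon value at t=6 with g = 0.037; discount at r = 0.161.
D_1 = 13.6042
D_2 = 17.4270
D_3 = 19.2220
D_4 = 21.2019
D_5 = 23.3856
D_6 = 25.7944
TV_6 = 26.7488/(0.161−0.037) = 215.7158
P₀ = Σ Dₜ/(1+r)ᵗ + TV_6/(1+r)^6 = 158.2998

$158.30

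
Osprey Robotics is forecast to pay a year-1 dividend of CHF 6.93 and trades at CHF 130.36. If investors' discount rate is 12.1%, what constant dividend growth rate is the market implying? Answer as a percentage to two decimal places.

6.78%

From P₀ = D₁/(r − g), the implied growth is g = r − D₁/P₀.
g = 0.121 − 6.93/130.36 = 0.121 − 0.05316 = 0.06784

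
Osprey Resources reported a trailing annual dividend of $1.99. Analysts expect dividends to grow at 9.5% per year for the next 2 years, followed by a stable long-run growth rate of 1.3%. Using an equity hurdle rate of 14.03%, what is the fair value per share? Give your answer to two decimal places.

Two-stage DDM. Project D₁…D_2 at 0.095, terminal growth 0.013, discount at r = 0.1403.
D_1 = 2.1791
D_2 = 2.3861
Terminal value at t=2: TV = D_3/(r−g) = 2.4171/(0.1403−0.013) = 18.9873
P₀ = 2.1791/(1+0.1403)^1 + 2.3861/(1+0.1403)^2 + 18.9873/(1+0.1403)^2 = 18.3484

$18.35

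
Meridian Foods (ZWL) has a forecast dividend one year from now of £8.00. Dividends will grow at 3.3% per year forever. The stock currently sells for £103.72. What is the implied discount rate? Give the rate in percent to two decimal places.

11.01%

Rearranging the constant-growth DDM: r = D₁/P₀ + g.
r = 8.0000 / 103.72 + 0.033 = 0.07713 + 0.033 = 0.11013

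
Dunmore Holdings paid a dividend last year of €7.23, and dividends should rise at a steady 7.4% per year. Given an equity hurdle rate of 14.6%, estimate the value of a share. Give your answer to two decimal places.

€107.85

Gordon growth model: P₀ = D₁/(r − g). D₁ = 7.23 × (1 + 0.074) = 7.7650.
P₀ = 7.7650 / (0.146 − 0.074) = 7.7650 / 0.072 = 107.8475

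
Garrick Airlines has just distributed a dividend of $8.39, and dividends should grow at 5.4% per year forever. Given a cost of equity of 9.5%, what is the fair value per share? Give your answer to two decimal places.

Gordon growth model: P₀ = D₁/(r − g). D₁ = 8.39 × (1 + 0.054) = 8.8431.
P₀ = 8.8431 / (0.095 − 0.054) = 8.8431 / 0.041 = 215.6844

$215.68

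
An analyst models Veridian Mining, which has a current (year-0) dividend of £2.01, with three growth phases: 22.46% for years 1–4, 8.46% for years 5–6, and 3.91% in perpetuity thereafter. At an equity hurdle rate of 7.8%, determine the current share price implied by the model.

£108.44

Three-stage DDM. Project D₁…D_6; terminal Gordon value at t=6 with g = 0.0391; discount at r = 0.078.
D_1 = 2.4614
D_2 = 3.0143
D_3 = 3.6913
D_4 = 4.5204
D_5 = 4.9028
D_6 = 5.3176
TV_6 = 5.5255/(0.078−0.0391) = 142.0431
P₀ = Σ Dₜ/(1+r)ᵗ + TV_6/(1+r)^6 = 108.4397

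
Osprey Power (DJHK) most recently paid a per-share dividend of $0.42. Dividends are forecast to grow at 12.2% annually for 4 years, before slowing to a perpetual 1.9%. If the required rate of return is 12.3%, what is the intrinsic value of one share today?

$5.78

Two-stage DDM. Project D₁…D_4 at 0.122, terminal growth 0.019, discount at r = 0.123.
D_1 = 0.4712
D_2 = 0.5287
D_3 = 0.5932
D_4 = 0.6656
Terminal value at t=4: TV = D_5/(r−g) = 0.6783/(0.123−0.019) = 6.5217
P₀ = 0.4712/(1+0.123)^1 + 0.5287/(1+0.123)^2 + 0.5932/(1+0.123)^3 + 0.6656/(1+0.123)^4 + 6.5217/(1+0.123)^4 = 5.7768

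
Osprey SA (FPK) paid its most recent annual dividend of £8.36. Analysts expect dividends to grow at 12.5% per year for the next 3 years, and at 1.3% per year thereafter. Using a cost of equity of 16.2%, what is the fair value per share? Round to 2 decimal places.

£75.09

Two-stage DDM. Project D₁…D_3 at 0.125, terminal growth 0.013, discount at r = 0.162.
D_1 = 9.4050
D_2 = 10.5806
D_3 = 11.9032
Terminal value at t=3: TV = D_4/(r−g) = 12.0579/(0.162−0.013) = 80.9258
P₀ = 9.4050/(1+0.162)^1 + 10.5806/(1+0.162)^2 + 11.9032/(1+0.162)^3 + 80.9258/(1+0.162)^3 = 75.0949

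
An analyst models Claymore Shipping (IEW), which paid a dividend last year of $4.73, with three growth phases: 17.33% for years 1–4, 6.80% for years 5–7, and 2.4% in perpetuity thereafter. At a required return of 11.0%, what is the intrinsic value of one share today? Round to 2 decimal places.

Three-stage DDM. Project D₁…D_7; terminal Gordon value at t=7 with g = 0.024; discount at r = 0.11.
D_1 = 5.5497
D_2 = 6.5115
D_3 = 7.6399
D_4 = 8.9639
D_5 = 9.5735
D_6 = 10.2244
D_7 = 10.9197
TV_7 = 11.1818/(0.11−0.024) = 130.0208
P₀ = Σ Dₜ/(1+r)ᵗ + TV_7/(1+r)^7 = 100.8086

$100.81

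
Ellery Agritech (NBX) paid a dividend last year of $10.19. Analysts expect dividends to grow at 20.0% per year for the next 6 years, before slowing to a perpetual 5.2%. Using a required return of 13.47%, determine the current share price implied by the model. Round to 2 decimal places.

$256.04

Two-stage DDM. Project D₁…D_6 at 0.2, terminal growth 0.052, discount at r = 0.1347.
D_1 = 12.2280
D_2 = 14.6736
D_3 = 17.6083
D_4 = 21.1300
D_5 = 25.3560
D_6 = 30.4272
Terminal value at t=6: TV = D_7/(r−g) = 32.0094/(0.1347−0.052) = 387.0543
P₀ = 12.2280/(1+0.1347)^1 + 14.6736/(1+0.1347)^2 + 17.6083/(1+0.1347)^3 + 21.1300/(1+0.1347)^4 + 25.3560/(1+0.1347)^5 + 30.4272/(1+0.1347)^6 + 387.0543/(1+0.1347)^6 = 256.0429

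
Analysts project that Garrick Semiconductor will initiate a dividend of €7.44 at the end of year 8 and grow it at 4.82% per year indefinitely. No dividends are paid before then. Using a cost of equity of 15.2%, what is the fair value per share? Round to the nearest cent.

Deferred-dividend DDM. At t=7 the remaining stream is a growing perpetuity with first payment D_8 = 7.44.
V_7 = D_8/(r−g) = 7.44/(0.152−0.0482) = 71.6763
P₀ = V_7/(1+r)^7 = 71.6763/(1+0.152)^7 = 26.6200

€26.62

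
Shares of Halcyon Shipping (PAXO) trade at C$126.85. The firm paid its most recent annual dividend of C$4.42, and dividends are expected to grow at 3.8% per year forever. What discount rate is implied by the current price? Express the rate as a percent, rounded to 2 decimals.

Rearranging the constant-growth DDM: r = D₁/P₀ + g.
D₁ = 4.42 × (1 + 0.038) = 4.5880.
r = 4.5880 / 126.85 + 0.038 = 0.03617 + 0.038 = 0.07417

7.42%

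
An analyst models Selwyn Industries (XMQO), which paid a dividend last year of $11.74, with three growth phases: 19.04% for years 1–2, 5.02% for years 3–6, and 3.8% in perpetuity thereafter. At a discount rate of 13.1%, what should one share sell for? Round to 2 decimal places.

$176.65

Three-stage DDM. Project D₁…D_6; terminal Gordon value at t=6 with g = 0.038; discount at r = 0.131.
D_1 = 13.9753
D_2 = 16.6362
D_3 = 17.4713
D_4 = 18.3484
D_5 = 19.2695
D_6 = 20.2368
TV_6 = 21.0058/(0.131−0.038) = 225.8689
P₀ = Σ Dₜ/(1+r)ᵗ + TV_6/(1+r)^6 = 176.6482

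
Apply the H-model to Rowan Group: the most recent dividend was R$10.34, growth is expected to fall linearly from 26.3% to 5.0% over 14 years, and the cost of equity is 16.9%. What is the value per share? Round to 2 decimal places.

R$220.79

H-model: P₀ = D₀[(1+g_L) + H(g_S−g_L)]/(r−g_L), with H = 14/2 = 7.
P₀ = 10.34 × [(1+0.05) + 7×(0.263−0.05)] / (0.169−0.05)
   = 10.34 × 2.5410 / 0.119 = 220.7894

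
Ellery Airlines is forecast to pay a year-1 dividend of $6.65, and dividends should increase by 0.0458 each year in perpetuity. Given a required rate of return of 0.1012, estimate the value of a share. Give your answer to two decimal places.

$120.04

Gordon growth model: P₀ = D₁/(r − g), with D₁ = 6.65 given directly.
P₀ = 6.6500 / (0.1012 − 0.0458) = 6.6500 / 0.0554 = 120.0361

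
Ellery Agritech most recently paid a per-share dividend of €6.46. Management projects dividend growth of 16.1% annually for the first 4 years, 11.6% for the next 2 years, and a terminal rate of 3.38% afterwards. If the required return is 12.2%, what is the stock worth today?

Three-stage DDM. Project D₁…D_6; terminal Gordon value at t=6 with g = 0.0338; discount at r = 0.122.
D_1 = 7.5001
D_2 = 8.7076
D_3 = 10.1095
D_4 = 11.7371
D_5 = 13.0986
D_6 = 14.6181
TV_6 = 15.1122/(0.122−0.0338) = 171.3396
P₀ = Σ Dₜ/(1+r)ᵗ + TV_6/(1+r)^6 = 128.7402

€128.74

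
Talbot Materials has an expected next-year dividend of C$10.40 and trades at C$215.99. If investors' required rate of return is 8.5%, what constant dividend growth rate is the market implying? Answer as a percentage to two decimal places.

From P₀ = D₁/(r − g), the implied growth is g = r − D₁/P₀.
g = 0.085 − 10.40/215.99 = 0.085 − 0.04815 = 0.03685

3.68%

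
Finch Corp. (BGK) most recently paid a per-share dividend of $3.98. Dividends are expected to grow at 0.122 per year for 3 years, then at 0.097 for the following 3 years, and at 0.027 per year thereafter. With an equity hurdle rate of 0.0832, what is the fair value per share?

$110.38

Three-stage DDM. Project D₁…D_6; terminal Gordon value at t=6 with g = 0.027; discount at r = 0.0832.
D_1 = 4.4656
D_2 = 5.0104
D_3 = 5.6216
D_4 = 6.1669
D_5 = 6.7651
D_6 = 7.4213
TV_6 = 7.6217/(0.0832−0.027) = 135.6175
P₀ = Σ Dₜ/(1+r)ᵗ + TV_6/(1+r)^6 = 110.3849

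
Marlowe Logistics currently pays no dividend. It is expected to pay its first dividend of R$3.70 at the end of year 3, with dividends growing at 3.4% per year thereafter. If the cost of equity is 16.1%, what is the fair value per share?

Deferred-dividend DDM. At t=2 the remaining stream is a growing perpetuity with first payment D_3 = 3.70.
V_2 = D_3/(r−g) = 3.70/(0.161−0.034) = 29.1339
P₀ = V_2/(1+r)^2 = 29.1339/(1+0.161)^2 = 21.6139

R$21.61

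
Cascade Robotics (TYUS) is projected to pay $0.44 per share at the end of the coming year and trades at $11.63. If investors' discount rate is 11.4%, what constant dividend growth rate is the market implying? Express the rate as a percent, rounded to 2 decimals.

From P₀ = D₁/(r − g), the implied growth is g = r − D₁/P₀.
g = 0.114 − 0.44/11.63 = 0.114 − 0.03783 = 0.07617

7.62%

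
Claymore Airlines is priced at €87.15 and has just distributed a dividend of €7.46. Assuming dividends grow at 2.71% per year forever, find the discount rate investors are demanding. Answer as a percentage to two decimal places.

Rearranging the constant-growth DDM: r = D₁/P₀ + g.
D₁ = 7.46 × (1 + 0.0271) = 7.6622.
r = 7.6622 / 87.15 + 0.0271 = 0.08792 + 0.0271 = 0.11502

11.50%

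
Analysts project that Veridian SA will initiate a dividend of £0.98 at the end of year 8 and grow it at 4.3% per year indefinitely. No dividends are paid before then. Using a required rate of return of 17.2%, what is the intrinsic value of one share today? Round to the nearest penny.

Deferred-dividend DDM. At t=7 the remaining stream is a growing perpetuity with first payment D_8 = 0.98.
V_7 = D_8/(r−g) = 0.98/(0.172−0.043) = 7.5969
P₀ = V_7/(1+r)^7 = 7.5969/(1+0.172)^7 = 2.5012

£2.50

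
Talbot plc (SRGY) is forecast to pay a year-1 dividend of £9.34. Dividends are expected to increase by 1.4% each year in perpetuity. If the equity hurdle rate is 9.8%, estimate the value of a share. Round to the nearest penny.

£111.19

Gordon growth model: P₀ = D₁/(r − g), with D₁ = 9.34 given directly.
P₀ = 9.3400 / (0.098 − 0.014) = 9.3400 / 0.084 = 111.1905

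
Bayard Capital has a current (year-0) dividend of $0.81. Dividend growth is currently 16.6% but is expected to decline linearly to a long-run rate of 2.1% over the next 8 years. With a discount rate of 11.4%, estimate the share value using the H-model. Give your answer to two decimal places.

H-model: P₀ = D₀[(1+g_L) + H(g_S−g_L)]/(r−g_L), with H = 8/2 = 4.
P₀ = 0.81 × [(1+0.021) + 4×(0.166−0.021)] / (0.114−0.021)
   = 0.81 × 1.6010 / 0.093 = 13.9442

$13.94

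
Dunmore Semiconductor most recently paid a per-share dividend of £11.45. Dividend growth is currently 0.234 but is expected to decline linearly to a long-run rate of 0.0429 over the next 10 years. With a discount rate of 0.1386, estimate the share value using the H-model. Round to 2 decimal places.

H-model: P₀ = D₀[(1+g_L) + H(g_S−g_L)]/(r−g_L), with H = 10/2 = 5.
P₀ = 11.45 × [(1+0.0429) + 5×(0.234−0.0429)] / (0.1386−0.0429)
   = 11.45 × 1.9984 / 0.0957 = 239.0980

£239.10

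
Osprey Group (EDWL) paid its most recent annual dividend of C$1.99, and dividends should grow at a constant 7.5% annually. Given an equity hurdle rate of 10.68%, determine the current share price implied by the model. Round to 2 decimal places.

C$67.27

Gordon growth model: P₀ = D₁/(r − g). D₁ = 1.99 × (1 + 0.075) = 2.1393.
P₀ = 2.1393 / (0.1068 − 0.075) = 2.1393 / 0.0318 = 67.2720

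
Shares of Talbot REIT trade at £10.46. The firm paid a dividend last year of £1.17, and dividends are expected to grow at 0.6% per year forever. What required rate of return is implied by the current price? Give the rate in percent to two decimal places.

11.85%

Rearranging the constant-growth DDM: r = D₁/P₀ + g.
D₁ = 1.17 × (1 + 0.006) = 1.1770.
r = 1.1770 / 10.46 + 0.006 = 0.11253 + 0.006 = 0.11853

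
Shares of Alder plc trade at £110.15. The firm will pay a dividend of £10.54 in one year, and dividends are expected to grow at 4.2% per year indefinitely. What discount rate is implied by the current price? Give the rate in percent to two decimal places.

13.77%

Rearranging the constant-growth DDM: r = D₁/P₀ + g.
r = 10.5400 / 110.15 + 0.042 = 0.09569 + 0.042 = 0.13769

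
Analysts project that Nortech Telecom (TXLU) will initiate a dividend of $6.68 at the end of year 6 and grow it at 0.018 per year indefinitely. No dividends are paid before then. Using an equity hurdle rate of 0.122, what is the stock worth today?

Deferred-dividend DDM. At t=5 the remaining stream is a growing perpetuity with first payment D_6 = 6.68.
V_5 = D_6/(r−g) = 6.68/(0.122−0.018) = 64.2308
P₀ = V_5/(1+r)^5 = 64.2308/(1+0.122)^5 = 36.1226

$36.12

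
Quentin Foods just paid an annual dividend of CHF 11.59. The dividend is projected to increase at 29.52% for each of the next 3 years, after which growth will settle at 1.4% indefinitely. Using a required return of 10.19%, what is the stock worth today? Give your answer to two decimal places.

CHF 265.59

Two-stage DDM. Project D₁…D_3 at 0.2952, terminal growth 0.014, discount at r = 0.1019.
D_1 = 15.0114
D_2 = 19.4427
D_3 = 25.1822
Terminal value at t=3: TV = D_4/(r−g) = 25.5348/(0.1019−0.014) = 290.4979
P₀ = 15.0114/(1+0.1019)^1 + 19.4427/(1+0.1019)^2 + 25.1822/(1+0.1019)^3 + 290.4979/(1+0.1019)^3 = 265.5866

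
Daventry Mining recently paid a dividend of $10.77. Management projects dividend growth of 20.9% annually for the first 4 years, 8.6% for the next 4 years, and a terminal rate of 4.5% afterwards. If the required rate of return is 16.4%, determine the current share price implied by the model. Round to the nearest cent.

Three-stage DDM. Project D₁…D_8; terminal Gordon value at t=8 with g = 0.045; discount at r = 0.164.
D_1 = 13.0209
D_2 = 15.7423
D_3 = 19.0324
D_4 = 23.0102
D_5 = 24.9891
D_6 = 27.1382
D_7 = 29.4721
D_8 = 32.0066
TV_8 = 33.4469/(0.164−0.045) = 281.0668
P₀ = Σ Dₜ/(1+r)ᵗ + TV_8/(1+r)^8 = 173.0946

$173.09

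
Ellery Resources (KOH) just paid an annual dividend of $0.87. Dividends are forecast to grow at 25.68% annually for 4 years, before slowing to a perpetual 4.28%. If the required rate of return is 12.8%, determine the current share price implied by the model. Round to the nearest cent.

$21.00

Two-stage DDM. Project D₁…D_4 at 0.2568, terminal growth 0.0428, discount at r = 0.128.
D_1 = 1.0934
D_2 = 1.3742
D_3 = 1.7271
D_4 = 2.1706
Terminal value at t=4: TV = D_5/(r−g) = 2.2635/(0.128−0.0428) = 26.5672
P₀ = 1.0934/(1+0.128)^1 + 1.3742/(1+0.128)^2 + 1.7271/(1+0.128)^3 + 2.1706/(1+0.128)^4 + 26.5672/(1+0.128)^4 = 21.0035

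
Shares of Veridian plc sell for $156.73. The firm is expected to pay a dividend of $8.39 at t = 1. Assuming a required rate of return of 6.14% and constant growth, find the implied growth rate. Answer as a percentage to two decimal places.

From P₀ = D₁/(r − g), the implied growth is g = r − D₁/P₀.
g = 0.0614 − 8.39/156.73 = 0.0614 − 0.05353 = 0.00787

0.79%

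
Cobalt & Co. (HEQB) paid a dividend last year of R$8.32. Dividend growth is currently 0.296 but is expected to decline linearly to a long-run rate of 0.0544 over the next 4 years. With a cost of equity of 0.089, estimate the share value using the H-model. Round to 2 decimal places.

R$369.74

H-model: P₀ = D₀[(1+g_L) + H(g_S−g_L)]/(r−g_L), with H = 4/2 = 2.
P₀ = 8.32 × [(1+0.0544) + 2×(0.296−0.0544)] / (0.089−0.0544)
   = 8.32 × 1.5376 / 0.0346 = 369.7350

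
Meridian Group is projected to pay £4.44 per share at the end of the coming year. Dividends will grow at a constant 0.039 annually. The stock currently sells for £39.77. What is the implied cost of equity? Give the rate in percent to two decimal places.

Rearranging the constant-growth DDM: r = D₁/P₀ + g.
r = 4.4400 / 39.77 + 0.039 = 0.11164 + 0.039 = 0.15064

15.06%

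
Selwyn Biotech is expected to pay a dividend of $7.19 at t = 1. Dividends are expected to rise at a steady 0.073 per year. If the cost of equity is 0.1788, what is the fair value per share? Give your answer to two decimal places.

$67.96

Gordon growth model: P₀ = D₁/(r − g), with D₁ = 7.19 given directly.
P₀ = 7.1900 / (0.1788 − 0.073) = 7.1900 / 0.1058 = 67.9584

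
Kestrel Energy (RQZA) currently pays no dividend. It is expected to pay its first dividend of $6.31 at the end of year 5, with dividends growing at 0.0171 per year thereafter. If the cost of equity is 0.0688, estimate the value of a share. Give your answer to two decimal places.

Deferred-dividend DDM. At t=4 the remaining stream is a growing perpetuity with first payment D_5 = 6.31.
V_4 = D_5/(r−g) = 6.31/(0.0688−0.0171) = 122.0503
P₀ = V_4/(1+r)^4 = 122.0503/(1+0.0688)^4 = 93.5305

$93.53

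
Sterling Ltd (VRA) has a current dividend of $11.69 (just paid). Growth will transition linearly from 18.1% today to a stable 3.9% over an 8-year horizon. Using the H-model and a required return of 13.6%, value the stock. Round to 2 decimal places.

$193.67

H-model: P₀ = D₀[(1+g_L) + H(g_S−g_L)]/(r−g_L), with H = 8/2 = 4.
P₀ = 11.69 × [(1+0.039) + 4×(0.181−0.039)] / (0.136−0.039)
   = 11.69 × 1.6070 / 0.097 = 193.6684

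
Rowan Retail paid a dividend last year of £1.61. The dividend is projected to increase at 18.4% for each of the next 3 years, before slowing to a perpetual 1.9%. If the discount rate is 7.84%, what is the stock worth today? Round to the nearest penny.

£42.39

Two-stage DDM. Project D₁…D_3 at 0.184, terminal growth 0.019, discount at r = 0.0784.
D_1 = 1.9062
D_2 = 2.2570
D_3 = 2.6723
Terminal value at t=3: TV = D_4/(r−g) = 2.7230/(0.0784−0.019) = 45.8425
P₀ = 1.9062/(1+0.0784)^1 + 2.2570/(1+0.0784)^2 + 2.6723/(1+0.0784)^3 + 45.8425/(1+0.0784)^3 = 42.3927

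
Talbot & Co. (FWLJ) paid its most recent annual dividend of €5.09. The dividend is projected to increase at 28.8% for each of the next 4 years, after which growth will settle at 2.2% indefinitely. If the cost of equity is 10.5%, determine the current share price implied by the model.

Two-stage DDM. Project D₁…D_4 at 0.288, terminal growth 0.022, discount at r = 0.105.
D_1 = 6.5559
D_2 = 8.4440
D_3 = 10.8759
D_4 = 14.0082
Terminal value at t=4: TV = D_5/(r−g) = 14.3163/(0.105−0.022) = 172.4861
P₀ = 6.5559/(1+0.105)^1 + 8.4440/(1+0.105)^2 + 10.8759/(1+0.105)^3 + 14.0082/(1+0.105)^4 + 172.4861/(1+0.105)^4 = 145.9975

€146.00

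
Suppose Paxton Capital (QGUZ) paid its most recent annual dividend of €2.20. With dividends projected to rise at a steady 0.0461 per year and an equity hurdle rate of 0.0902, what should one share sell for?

Gordon growth model: P₀ = D₁/(r − g). D₁ = 2.20 × (1 + 0.0461) = 2.3014.
P₀ = 2.3014 / (0.0902 − 0.0461) = 2.3014 / 0.0441 = 52.1864

€52.19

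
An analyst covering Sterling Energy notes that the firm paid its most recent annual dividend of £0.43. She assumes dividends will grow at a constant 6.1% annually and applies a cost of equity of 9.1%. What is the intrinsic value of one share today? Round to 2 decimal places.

£15.21

Gordon growth model: P₀ = D₁/(r − g). D₁ = 0.43 × (1 + 0.061) = 0.4562.
P₀ = 0.4562 / (0.091 − 0.061) = 0.4562 / 0.03 = 15.2077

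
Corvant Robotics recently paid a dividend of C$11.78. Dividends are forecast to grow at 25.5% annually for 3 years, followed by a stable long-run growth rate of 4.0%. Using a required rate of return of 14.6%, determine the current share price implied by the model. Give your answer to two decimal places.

Two-stage DDM. Project D₁…D_3 at 0.255, terminal growth 0.04, discount at r = 0.146.
D_1 = 14.7839
D_2 = 18.5538
D_3 = 23.2850
Terminal value at t=3: TV = D_4/(r−g) = 24.2164/(0.146−0.04) = 228.4567
P₀ = 14.7839/(1+0.146)^1 + 18.5538/(1+0.146)^2 + 23.2850/(1+0.146)^3 + 228.4567/(1+0.146)^3 = 194.2914

C$194.29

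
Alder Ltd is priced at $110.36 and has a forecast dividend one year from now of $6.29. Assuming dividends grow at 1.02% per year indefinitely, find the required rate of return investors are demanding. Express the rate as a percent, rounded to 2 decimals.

6.72%

Rearranging the constant-growth DDM: r = D₁/P₀ + g.
r = 6.2900 / 110.36 + 0.0102 = 0.05700 + 0.0102 = 0.06720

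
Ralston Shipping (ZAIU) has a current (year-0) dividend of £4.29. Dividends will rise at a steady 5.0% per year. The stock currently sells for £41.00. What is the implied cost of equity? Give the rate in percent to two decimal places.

15.99%

Rearranging the constant-growth DDM: r = D₁/P₀ + g.
D₁ = 4.29 × (1 + 0.05) = 4.5045.
r = 4.5045 / 41.00 + 0.05 = 0.10987 + 0.05 = 0.15987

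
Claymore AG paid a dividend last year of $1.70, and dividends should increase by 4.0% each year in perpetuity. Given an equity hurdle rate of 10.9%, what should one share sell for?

$25.62

Gordon growth model: P₀ = D₁/(r − g). D₁ = 1.70 × (1 + 0.04) = 1.7680.
P₀ = 1.7680 / (0.109 − 0.04) = 1.7680 / 0.069 = 25.6232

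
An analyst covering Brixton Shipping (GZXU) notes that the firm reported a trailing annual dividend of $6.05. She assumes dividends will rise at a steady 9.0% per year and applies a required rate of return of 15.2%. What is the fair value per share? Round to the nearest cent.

Gordon growth model: P₀ = D₁/(r − g). D₁ = 6.05 × (1 + 0.09) = 6.5945.
P₀ = 6.5945 / (0.152 − 0.09) = 6.5945 / 0.062 = 106.3629

$106.36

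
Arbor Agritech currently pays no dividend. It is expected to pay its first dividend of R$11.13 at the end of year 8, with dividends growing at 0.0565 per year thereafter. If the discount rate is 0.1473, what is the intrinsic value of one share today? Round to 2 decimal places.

R$46.85

Deferred-dividend DDM. At t=7 the remaining stream is a growing perpetuity with first payment D_8 = 11.13.
V_7 = D_8/(r−g) = 11.13/(0.1473−0.0565) = 122.5771
P₀ = V_7/(1+r)^7 = 122.5771/(1+0.1473)^7 = 46.8458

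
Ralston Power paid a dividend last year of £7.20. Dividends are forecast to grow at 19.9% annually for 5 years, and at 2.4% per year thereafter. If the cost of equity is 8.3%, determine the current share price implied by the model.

Two-stage DDM. Project D₁…D_5 at 0.199, terminal growth 0.024, discount at r = 0.083.
D_1 = 8.6328
D_2 = 10.3507
D_3 = 12.4105
D_4 = 14.8802
D_5 = 17.8414
Terminal value at t=5: TV = D_6/(r−g) = 18.2696/(0.083−0.024) = 309.6538
P₀ = 8.6328/(1+0.083)^1 + 10.3507/(1+0.083)^2 + 12.4105/(1+0.083)^3 + 14.8802/(1+0.083)^4 + 17.8414/(1+0.083)^5 + 309.6538/(1+0.083)^5 = 257.2008

£257.20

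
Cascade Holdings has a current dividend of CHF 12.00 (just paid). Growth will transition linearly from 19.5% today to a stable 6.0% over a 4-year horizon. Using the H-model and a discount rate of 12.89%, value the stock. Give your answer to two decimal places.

CHF 231.64

H-model: P₀ = D₀[(1+g_L) + H(g_S−g_L)]/(r−g_L), with H = 4/2 = 2.
P₀ = 12.00 × [(1+0.06) + 2×(0.195−0.06)] / (0.1289−0.06)
   = 12.00 × 1.3300 / 0.0689 = 231.6401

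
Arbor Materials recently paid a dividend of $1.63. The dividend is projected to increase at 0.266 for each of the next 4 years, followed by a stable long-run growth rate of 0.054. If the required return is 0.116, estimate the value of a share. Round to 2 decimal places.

Two-stage DDM. Project D₁…D_4 at 0.266, terminal growth 0.054, discount at r = 0.116.
D_1 = 2.0636
D_2 = 2.6125
D_3 = 3.3074
D_4 = 4.1872
Terminal value at t=4: TV = D_5/(r−g) = 4.4133/(0.116−0.054) = 71.1822
P₀ = 2.0636/(1+0.116)^1 + 2.6125/(1+0.116)^2 + 3.3074/(1+0.116)^3 + 4.1872/(1+0.116)^4 + 71.1822/(1+0.116)^4 = 54.9153

$54.92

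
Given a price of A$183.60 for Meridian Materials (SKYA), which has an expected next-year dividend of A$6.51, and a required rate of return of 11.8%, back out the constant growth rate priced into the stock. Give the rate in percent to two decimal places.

From P₀ = D₁/(r − g), the implied growth is g = r − D₁/P₀.
g = 0.118 − 6.51/183.60 = 0.118 − 0.03546 = 0.08254

8.25%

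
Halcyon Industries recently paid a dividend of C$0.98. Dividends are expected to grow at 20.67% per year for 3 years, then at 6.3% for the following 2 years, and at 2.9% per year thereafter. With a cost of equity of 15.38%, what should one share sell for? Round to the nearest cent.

Three-stage DDM. Project D₁…D_5; terminal Gordon value at t=5 with g = 0.029; discount at r = 0.1538.
D_1 = 1.1826
D_2 = 1.4270
D_3 = 1.7220
D_4 = 1.8304
D_5 = 1.9458
TV_5 = 2.0022/(0.1538−0.029) = 16.0432
P₀ = Σ Dₜ/(1+r)ᵗ + TV_5/(1+r)^5 = 13.0482

C$13.05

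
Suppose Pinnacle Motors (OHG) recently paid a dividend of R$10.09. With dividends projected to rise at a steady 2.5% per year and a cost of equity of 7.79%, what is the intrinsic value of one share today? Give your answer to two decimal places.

Gordon growth model: P₀ = D₁/(r − g). D₁ = 10.09 × (1 + 0.025) = 10.3422.
P₀ = 10.3422 / (0.0779 − 0.025) = 10.3422 / 0.0529 = 195.5057

R$195.51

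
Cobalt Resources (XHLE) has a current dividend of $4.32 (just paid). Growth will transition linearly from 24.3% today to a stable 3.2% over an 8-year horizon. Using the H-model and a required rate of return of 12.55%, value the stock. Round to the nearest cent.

$86.68

H-model: P₀ = D₀[(1+g_L) + H(g_S−g_L)]/(r−g_L), with H = 8/2 = 4.
P₀ = 4.32 × [(1+0.032) + 4×(0.243−0.032)] / (0.1255−0.032)
   = 4.32 × 1.8760 / 0.0935 = 86.6772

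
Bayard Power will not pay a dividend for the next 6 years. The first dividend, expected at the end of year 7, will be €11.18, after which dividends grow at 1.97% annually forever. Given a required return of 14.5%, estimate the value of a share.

€39.60

Deferred-dividend DDM. At t=6 the remaining stream is a growing perpetuity with first payment D_7 = 11.18.
V_6 = D_7/(r−g) = 11.18/(0.145−0.0197) = 89.2259
P₀ = V_6/(1+r)^6 = 89.2259/(1+0.145)^6 = 39.5966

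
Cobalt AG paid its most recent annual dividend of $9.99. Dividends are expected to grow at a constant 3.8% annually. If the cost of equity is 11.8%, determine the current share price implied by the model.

Gordon growth model: P₀ = D₁/(r − g). D₁ = 9.99 × (1 + 0.038) = 10.3696.
P₀ = 10.3696 / (0.118 − 0.038) = 10.3696 / 0.08 = 129.6202

$129.62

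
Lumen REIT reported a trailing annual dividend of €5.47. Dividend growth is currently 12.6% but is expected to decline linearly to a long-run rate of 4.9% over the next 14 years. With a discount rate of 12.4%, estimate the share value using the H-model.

H-model: P₀ = D₀[(1+g_L) + H(g_S−g_L)]/(r−g_L), with H = 14/2 = 7.
P₀ = 5.47 × [(1+0.049) + 7×(0.126−0.049)] / (0.124−0.049)
   = 5.47 × 1.5880 / 0.075 = 115.8181

€115.82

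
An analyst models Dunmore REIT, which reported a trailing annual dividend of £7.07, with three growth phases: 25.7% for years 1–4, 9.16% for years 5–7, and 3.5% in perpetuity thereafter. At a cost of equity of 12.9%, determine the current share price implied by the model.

£175.86

Three-stage DDM. Project D₁…D_7; terminal Gordon value at t=7 with g = 0.035; discount at r = 0.129.
D_1 = 8.8870
D_2 = 11.1709
D_3 = 14.0419
D_4 = 17.6506
D_5 = 19.2674
D_6 = 21.0323
D_7 = 22.9589
TV_7 = 23.7625/(0.129−0.035) = 252.7922
P₀ = Σ Dₜ/(1+r)ᵗ + TV_7/(1+r)^7 = 175.8566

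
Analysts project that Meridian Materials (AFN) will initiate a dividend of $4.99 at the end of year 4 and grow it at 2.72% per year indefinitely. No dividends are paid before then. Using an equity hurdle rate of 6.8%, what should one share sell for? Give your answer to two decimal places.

Deferred-dividend DDM. At t=3 the remaining stream is a growing perpetuity with first payment D_4 = 4.99.
V_3 = D_4/(r−g) = 4.99/(0.068−0.0272) = 122.3039
P₀ = V_3/(1+r)^3 = 122.3039/(1+0.068)^3 = 100.3984

$100.40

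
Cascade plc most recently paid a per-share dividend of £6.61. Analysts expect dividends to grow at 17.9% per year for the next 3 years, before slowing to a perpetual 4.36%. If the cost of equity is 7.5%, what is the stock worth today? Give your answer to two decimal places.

Two-stage DDM. Project D₁…D_3 at 0.179, terminal growth 0.0436, discount at r = 0.075.
D_1 = 7.7932
D_2 = 9.1882
D_3 = 10.8329
Terminal value at t=3: TV = D_4/(r−g) = 11.3052/(0.075−0.0436) = 360.0371
P₀ = 7.7932/(1+0.075)^1 + 9.1882/(1+0.075)^2 + 10.8329/(1+0.075)^3 + 360.0371/(1+0.075)^3 = 313.7360

£313.74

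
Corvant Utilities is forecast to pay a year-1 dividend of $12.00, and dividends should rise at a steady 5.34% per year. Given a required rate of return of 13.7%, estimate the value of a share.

Gordon growth model: P₀ = D₁/(r − g), with D₁ = 12.00 given directly.
P₀ = 12.0000 / (0.137 − 0.0534) = 12.0000 / 0.0836 = 143.5407

$143.54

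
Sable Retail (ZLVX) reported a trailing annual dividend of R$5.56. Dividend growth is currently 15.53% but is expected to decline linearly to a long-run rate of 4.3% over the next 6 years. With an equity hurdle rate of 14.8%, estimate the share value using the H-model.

R$73.07

H-model: P₀ = D₀[(1+g_L) + H(g_S−g_L)]/(r−g_L), with H = 6/2 = 3.
P₀ = 5.56 × [(1+0.043) + 3×(0.1553−0.043)] / (0.148−0.043)
   = 5.56 × 1.3799 / 0.105 = 73.0690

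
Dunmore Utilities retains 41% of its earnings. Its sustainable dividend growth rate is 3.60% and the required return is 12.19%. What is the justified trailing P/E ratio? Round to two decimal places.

Payout ratio b = 1 − 0.41 = 0.59.
Justified trailing P/E = b(1+g)/(r−g) = 0.59×(1+0.036)/(0.1219−0.036) = 7.1157

7.12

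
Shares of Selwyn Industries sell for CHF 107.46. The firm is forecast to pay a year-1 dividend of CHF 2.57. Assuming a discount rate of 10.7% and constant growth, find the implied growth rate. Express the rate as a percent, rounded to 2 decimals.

8.31%

From P₀ = D₁/(r − g), the implied growth is g = r − D₁/P₀.
g = 0.107 − 2.57/107.46 = 0.107 − 0.02392 = 0.08308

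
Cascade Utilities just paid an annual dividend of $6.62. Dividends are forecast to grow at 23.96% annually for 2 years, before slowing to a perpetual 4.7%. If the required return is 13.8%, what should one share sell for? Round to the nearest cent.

Two-stage DDM. Project D₁…D_2 at 0.2396, terminal growth 0.047, discount at r = 0.138.
D_1 = 8.2062
D_2 = 10.1723
Terminal value at t=2: TV = D_3/(r−g) = 10.6504/(0.138−0.047) = 117.0379
P₀ = 8.2062/(1+0.138)^1 + 10.1723/(1+0.138)^2 + 117.0379/(1+0.138)^2 = 105.4395

$105.44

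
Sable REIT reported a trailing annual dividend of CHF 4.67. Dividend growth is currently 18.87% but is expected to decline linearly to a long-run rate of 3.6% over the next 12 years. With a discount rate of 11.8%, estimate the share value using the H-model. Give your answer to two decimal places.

H-model: P₀ = D₀[(1+g_L) + H(g_S−g_L)]/(r−g_L), with H = 12/2 = 6.
P₀ = 4.67 × [(1+0.036) + 6×(0.1887−0.036)] / (0.118−0.036)
   = 4.67 × 1.9522 / 0.082 = 111.1802

CHF 111.18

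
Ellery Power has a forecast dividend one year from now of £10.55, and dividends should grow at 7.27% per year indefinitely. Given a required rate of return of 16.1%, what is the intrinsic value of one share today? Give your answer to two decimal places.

£119.48

Gordon growth model: P₀ = D₁/(r − g), with D₁ = 10.55 given directly.
P₀ = 10.5500 / (0.161 − 0.0727) = 10.5500 / 0.0883 = 119.4790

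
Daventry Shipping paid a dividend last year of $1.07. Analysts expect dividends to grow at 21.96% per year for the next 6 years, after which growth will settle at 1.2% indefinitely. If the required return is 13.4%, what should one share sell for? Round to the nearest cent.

Two-stage DDM. Project D₁…D_6 at 0.2196, terminal growth 0.012, discount at r = 0.134.
D_1 = 1.3050
D_2 = 1.5915
D_3 = 1.9410
D_4 = 2.3673
D_5 = 2.8872
D_6 = 3.5212
Terminal value at t=6: TV = D_7/(r−g) = 3.5634/(0.134−0.012) = 29.2085
P₀ = 1.3050/(1+0.134)^1 + 1.5915/(1+0.134)^2 + 1.9410/(1+0.134)^3 + 2.3673/(1+0.134)^4 + 2.8872/(1+0.134)^5 + 3.5212/(1+0.134)^6 + 29.2085/(1+0.134)^6 = 22.0815

$22.08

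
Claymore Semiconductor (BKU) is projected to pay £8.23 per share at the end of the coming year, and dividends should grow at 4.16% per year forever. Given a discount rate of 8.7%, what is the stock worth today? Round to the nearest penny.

£181.28

Gordon growth model: P₀ = D₁/(r − g), with D₁ = 8.23 given directly.
P₀ = 8.2300 / (0.087 − 0.0416) = 8.2300 / 0.0454 = 181.2775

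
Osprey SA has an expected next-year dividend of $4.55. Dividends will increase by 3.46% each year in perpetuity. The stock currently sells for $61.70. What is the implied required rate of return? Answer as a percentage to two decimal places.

10.83%

Rearranging the constant-growth DDM: r = D₁/P₀ + g.
r = 4.5500 / 61.70 + 0.0346 = 0.07374 + 0.0346 = 0.10834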